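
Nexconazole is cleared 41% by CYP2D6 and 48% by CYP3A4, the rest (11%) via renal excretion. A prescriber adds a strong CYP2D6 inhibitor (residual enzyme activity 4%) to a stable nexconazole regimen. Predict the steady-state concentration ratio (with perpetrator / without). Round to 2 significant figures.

1.6

The CYP2D6 pathway (41% of clearance) is reduced to 0.04× activity: 0.41 × 0.04 = 0.0164.
CYP3A4 (48%) and the residual 11% are unaffected.
CL_new/CL_old = 0.0164 + 0.48 + 0.11 = 0.6064.
Steady-state concentration ratio = CL_old/CL_new = 1 / 0.6064 = 1.6.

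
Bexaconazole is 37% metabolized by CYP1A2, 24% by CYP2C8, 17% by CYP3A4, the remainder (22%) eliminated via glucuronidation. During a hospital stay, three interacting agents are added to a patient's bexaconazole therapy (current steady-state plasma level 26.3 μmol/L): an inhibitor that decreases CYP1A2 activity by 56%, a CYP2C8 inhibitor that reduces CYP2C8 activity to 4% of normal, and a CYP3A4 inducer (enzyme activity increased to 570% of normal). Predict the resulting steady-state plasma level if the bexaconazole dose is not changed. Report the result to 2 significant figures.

The CYP1A2 pathway (37% of clearance) is reduced to 0.44× activity: 0.37 × 0.44 = 0.1628.
The CYP2C8 pathway (24% of clearance) falls to 0.04× activity: 0.24 × 0.04 = 0.0096.
The CYP3A4 pathway (17% of clearance) is boosted to 5.7× activity: 0.17 × 5.7 = 0.969.
Non-CYP routes (22%) are unchanged.
New clearance relative to baseline: 0.1628 + 0.0096 + 0.969 + 0.22 = 1.3614.
Steady-state plasma level ∝ 1/CL: new value = 26.3 / 1.3614 = 19 μmol/L.

19 μmol/L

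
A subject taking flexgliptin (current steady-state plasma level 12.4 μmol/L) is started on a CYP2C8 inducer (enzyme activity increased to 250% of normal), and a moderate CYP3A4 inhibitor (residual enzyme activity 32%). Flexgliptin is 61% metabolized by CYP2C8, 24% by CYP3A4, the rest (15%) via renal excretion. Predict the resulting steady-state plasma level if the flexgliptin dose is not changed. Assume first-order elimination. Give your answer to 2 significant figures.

7.1 μmol/L

CYP2C8: 0.61 × 2.5 = 1.525
CYP3A4: 0.24 × 0.32 = 0.0768
Other: 0.15 (unchanged)
CL_new/CL_old = 1.525 + 0.0768 + 0.15 = 1.7518.
New steady-state plasma level = 12.4 / 1.7518 = 7.1 μmol/L (concentration scales inversely with clearance).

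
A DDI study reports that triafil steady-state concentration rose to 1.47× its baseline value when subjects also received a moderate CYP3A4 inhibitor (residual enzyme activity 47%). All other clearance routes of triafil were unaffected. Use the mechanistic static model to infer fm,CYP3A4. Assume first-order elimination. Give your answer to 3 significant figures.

0.603

CL'/CL = 1 / 1.47 = 0.6803
0.47·fm + (1 − fm) = 0.6803
fm = (0.6803 − 1) / (0.47 − 1) = 0.603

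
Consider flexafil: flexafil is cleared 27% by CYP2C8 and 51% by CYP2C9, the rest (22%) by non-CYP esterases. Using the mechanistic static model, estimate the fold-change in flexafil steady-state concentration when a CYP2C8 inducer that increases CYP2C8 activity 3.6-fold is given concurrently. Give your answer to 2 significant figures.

The CYP2C8 pathway (27% of clearance) rises to 3.6× activity: 0.27 × 3.6 = 0.972.
CYP2C9 (51%) and the residual 22% are unaffected.
CL_new/CL_old = 0.972 + 0.51 + 0.22 = 1.702.
Steady-state concentration ratio = CL_old/CL_new = 1 / 1.702 = 0.59.

0.59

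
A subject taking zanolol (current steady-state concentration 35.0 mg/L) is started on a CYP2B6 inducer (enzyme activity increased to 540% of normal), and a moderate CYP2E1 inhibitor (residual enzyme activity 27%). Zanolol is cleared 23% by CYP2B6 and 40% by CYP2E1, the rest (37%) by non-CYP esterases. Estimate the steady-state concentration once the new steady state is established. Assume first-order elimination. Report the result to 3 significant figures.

The CYP2B6 pathway (23% of clearance) rises to 5.4× activity: 0.23 × 5.4 = 1.242.
The CYP2E1 pathway (40% of clearance) drops to 0.27× activity: 0.4 × 0.27 = 0.108.
The remaining 37% of clearance is unaffected.
Relative clearance = 1.242 + 0.108 + 0.37 = 1.72.
New steady-state concentration = 35.0 / 1.72 = 20.3 mg/L (concentration scales inversely with clearance).

20.3 mg/L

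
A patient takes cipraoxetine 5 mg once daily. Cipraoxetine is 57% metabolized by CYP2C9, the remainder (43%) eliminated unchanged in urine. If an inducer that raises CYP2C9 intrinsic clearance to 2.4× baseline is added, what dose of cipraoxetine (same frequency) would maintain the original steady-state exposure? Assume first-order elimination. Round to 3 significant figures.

8.99 mg

CYP2C9: 0.57 × 2.4 = 1.368
Other: 0.43 (unchanged)
New clearance relative to baseline: 1.368 + 0.43 = 1.798.
Exposure is unchanged when dose changes in proportion to clearance. New dose = 5 mg × 1.798 = 8.99 mg.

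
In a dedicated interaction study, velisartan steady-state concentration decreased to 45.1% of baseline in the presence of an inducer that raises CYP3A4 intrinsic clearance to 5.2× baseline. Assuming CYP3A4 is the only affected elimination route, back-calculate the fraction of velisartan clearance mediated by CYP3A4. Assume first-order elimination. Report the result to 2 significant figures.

Let fm be the CYP3A4 fraction. New clearance relative to baseline = fm × 5.2 + (1 − fm).
Steady-state concentration ratio = 1 / (new CL fraction), so new CL fraction = 1 / 0.451 = 2.217.
fm × 5.2 + 1 − fm = 2.217  ⇒  fm × (5.2 − 1) = 1.217  ⇒  fm = 0.29.

0.29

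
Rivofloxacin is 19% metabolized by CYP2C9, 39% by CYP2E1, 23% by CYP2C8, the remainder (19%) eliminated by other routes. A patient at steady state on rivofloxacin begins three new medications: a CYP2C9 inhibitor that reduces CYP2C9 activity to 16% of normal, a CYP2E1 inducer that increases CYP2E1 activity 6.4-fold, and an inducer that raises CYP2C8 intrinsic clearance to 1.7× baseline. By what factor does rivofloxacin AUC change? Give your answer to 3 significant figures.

The CYP2C9 pathway (19% of clearance) falls to 0.16× activity: 0.19 × 0.16 = 0.0304.
The CYP2E1 pathway (39% of clearance) rises to 6.4× activity: 0.39 × 6.4 = 2.496.
The CYP2C8 pathway (23% of clearance) is boosted to 1.7× activity: 0.23 × 1.7 = 0.391.
Non-CYP routes (19%) are unchanged.
CL_new/CL_old = 0.0304 + 2.496 + 0.391 + 0.19 = 3.1074.
Because AUC varies inversely with clearance, the combined effect is 1 / 3.1074 = 0.322.

0.322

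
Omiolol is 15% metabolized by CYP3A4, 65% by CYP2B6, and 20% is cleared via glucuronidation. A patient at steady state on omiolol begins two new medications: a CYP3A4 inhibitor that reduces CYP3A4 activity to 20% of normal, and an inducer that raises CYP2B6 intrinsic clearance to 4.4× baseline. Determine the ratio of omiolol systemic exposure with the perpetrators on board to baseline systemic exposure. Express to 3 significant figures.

CYP3A4: 0.15 × 0.2 = 0.03
CYP2B6: 0.65 × 4.4 = 2.86
Other: 0.2 (unchanged)
CL_new/CL_old = 0.03 + 2.86 + 0.2 = 3.09.
Systemic exposure ∝ 1/CL: fold-change = 1 / 3.09 = 0.324.

0.324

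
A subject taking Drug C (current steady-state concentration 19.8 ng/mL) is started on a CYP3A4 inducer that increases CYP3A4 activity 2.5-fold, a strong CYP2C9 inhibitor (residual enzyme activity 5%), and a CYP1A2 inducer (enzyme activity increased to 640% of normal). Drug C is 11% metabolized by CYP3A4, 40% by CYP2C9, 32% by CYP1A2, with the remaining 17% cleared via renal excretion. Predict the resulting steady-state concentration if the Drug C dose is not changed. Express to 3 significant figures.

7.88 ng/mL

The CYP3A4 pathway (11% of clearance) is boosted to 2.5× activity: 0.11 × 2.5 = 0.275.
The CYP2C9 pathway (40% of clearance) drops to 0.05× activity: 0.4 × 0.05 = 0.02.
The CYP1A2 pathway (32% of clearance) rises to 6.4× activity: 0.32 × 6.4 = 2.048.
The remaining 17% of clearance is unaffected.
CL_new/CL_old = 0.275 + 0.02 + 2.048 + 0.17 = 2.513.
Steady-state concentration ∝ 1/CL: new value = 19.8 / 2.513 = 7.88 ng/mL.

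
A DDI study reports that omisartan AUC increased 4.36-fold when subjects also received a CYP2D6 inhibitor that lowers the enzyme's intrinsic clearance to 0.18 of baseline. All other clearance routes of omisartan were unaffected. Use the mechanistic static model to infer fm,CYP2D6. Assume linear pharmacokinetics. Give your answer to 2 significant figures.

CL'/CL = 1 / 4.36 = 0.2294
0.18·fm + (1 − fm) = 0.2294
fm = (0.2294 − 1) / (0.18 − 1) = 0.94

0.94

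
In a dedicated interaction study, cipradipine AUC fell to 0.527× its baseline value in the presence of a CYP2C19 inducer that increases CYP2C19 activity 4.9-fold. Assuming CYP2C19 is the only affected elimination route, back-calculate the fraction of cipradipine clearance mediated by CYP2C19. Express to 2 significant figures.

0.23

Write x for the fraction cleared via CYP2C19. The observed AUC change means clearance rose to 1/0.527 = 1.898 of baseline.
Only the CYP2C19 route changed, so 1.898 = x·4.9 + (1 − x), giving x = 0.23.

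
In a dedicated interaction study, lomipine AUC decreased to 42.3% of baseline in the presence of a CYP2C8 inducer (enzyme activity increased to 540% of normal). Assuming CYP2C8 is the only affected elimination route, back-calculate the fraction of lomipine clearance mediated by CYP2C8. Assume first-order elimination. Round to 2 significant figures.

0.31

CL'/CL = 1 / 0.423 = 2.364
5.4·fm + (1 − fm) = 2.364
fm = (2.364 − 1) / (5.4 − 1) = 0.31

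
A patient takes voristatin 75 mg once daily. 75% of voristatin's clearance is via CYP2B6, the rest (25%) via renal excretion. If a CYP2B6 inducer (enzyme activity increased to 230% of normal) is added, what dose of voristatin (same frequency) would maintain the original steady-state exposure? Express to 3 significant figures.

148 mg

The CYP2B6 pathway (75% of clearance) is boosted to 2.3× activity: 0.75 × 2.3 = 1.725.
The remaining 25% of clearance is unaffected.
Relative clearance = 1.725 + 0.25 = 1.975.
Css,avg = (dose rate)/CL, so holding Css fixed requires dose ∝ CL: 75 × 1.975 = 148 mg.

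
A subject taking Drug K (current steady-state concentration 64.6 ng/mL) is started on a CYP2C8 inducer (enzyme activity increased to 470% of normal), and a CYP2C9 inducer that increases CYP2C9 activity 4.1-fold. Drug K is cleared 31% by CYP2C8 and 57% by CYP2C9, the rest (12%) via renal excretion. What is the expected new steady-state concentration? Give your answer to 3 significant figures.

16.5 ng/mL

The CYP2C8 pathway (31% of clearance) is boosted to 4.7× activity: 0.31 × 4.7 = 1.457.
The CYP2C9 pathway (57% of clearance) is boosted to 4.1× activity: 0.57 × 4.1 = 2.337.
Non-CYP routes (12%) are unchanged.
CL_new/CL_old = 1.457 + 2.337 + 0.12 = 3.914.
Steady-state concentration ∝ 1/CL: new value = 64.6 / 3.914 = 16.5 ng/mL.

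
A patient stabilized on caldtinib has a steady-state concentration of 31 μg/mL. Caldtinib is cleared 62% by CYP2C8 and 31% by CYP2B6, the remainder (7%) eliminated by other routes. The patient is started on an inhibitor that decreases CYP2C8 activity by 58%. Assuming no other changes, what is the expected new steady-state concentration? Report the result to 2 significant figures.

48 μg/mL

CYP2C8: 0.62 × 0.42 = 0.2604
CYP2B6: 0.31 (unchanged)
Other: 0.07 (unchanged)
New clearance relative to baseline: 0.2604 + 0.31 + 0.07 = 0.6404.
Steady-state concentration ∝ 1/CL, so new value = 31 / 0.6404 = 48 μg/mL.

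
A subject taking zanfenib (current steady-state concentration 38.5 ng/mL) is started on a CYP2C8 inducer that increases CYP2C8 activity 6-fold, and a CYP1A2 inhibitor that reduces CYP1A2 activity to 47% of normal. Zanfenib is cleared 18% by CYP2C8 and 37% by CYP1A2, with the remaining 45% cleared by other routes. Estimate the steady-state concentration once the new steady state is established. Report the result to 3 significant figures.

The CYP2C8 pathway (18% of clearance) is boosted to 6× activity: 0.18 × 6 = 1.08.
The CYP1A2 pathway (37% of clearance) falls to 0.47× activity: 0.37 × 0.47 = 0.1739.
The remaining 45% of clearance is unaffected.
Relative clearance = 1.08 + 0.1739 + 0.45 = 1.7039.
Steady-state concentration ∝ 1/CL: new value = 38.5 / 1.7039 = 22.6 ng/mL.

22.6 ng/mL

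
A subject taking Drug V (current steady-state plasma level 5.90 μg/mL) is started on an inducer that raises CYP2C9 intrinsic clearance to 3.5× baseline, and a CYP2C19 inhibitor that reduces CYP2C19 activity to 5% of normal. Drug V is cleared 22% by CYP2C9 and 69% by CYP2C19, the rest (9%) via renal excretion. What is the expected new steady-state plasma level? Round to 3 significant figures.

The CYP2C9 pathway (22% of clearance) rises to 3.5× activity: 0.22 × 3.5 = 0.77.
The CYP2C19 pathway (69% of clearance) drops to 0.05× activity: 0.69 × 0.05 = 0.0345.
The remaining 9% of clearance is unaffected.
CL_new/CL_old = 0.77 + 0.0345 + 0.09 = 0.8945.
Dividing the baseline by the relative clearance: 5.90 / 0.8945 = 6.60 μg/mL.

6.60 μg/mL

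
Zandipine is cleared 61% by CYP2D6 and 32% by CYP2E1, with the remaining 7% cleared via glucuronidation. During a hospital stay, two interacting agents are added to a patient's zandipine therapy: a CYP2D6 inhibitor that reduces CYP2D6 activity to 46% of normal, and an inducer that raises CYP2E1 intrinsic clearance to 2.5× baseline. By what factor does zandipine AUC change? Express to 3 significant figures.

0.869

The CYP2D6 pathway (61% of clearance) drops to 0.46× activity: 0.61 × 0.46 = 0.2806.
The CYP2E1 pathway (32% of clearance) increases to 2.5× activity: 0.32 × 2.5 = 0.8.
Non-CYP routes (7%) are unchanged.
CL_new/CL_old = 0.2806 + 0.8 + 0.07 = 1.1506.
Because AUC varies inversely with clearance, the combined effect is 1 / 1.1506 = 0.869.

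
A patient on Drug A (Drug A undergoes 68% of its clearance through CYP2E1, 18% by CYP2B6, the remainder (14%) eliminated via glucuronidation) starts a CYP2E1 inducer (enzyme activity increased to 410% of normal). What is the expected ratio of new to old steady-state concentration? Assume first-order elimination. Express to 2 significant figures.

0.32

The CYP2E1 pathway (68% of clearance) increases to 4.1× activity: 0.68 × 4.1 = 2.788.
CYP2B6 (18%) and the residual 14% are unaffected.
CL_new/CL_old = 2.788 + 0.18 + 0.14 = 3.108.
Since steady-state concentration ∝ 1/CL, the ratio is 1 / 3.108 = 0.32.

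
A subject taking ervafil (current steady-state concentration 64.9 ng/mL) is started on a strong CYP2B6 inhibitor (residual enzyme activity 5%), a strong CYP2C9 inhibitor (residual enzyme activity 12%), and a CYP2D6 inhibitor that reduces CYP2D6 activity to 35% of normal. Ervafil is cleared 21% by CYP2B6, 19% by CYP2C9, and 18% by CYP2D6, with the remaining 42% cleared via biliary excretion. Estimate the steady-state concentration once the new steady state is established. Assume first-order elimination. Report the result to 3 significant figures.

CYP2B6: 0.21 × 0.05 = 0.0105
CYP2C9: 0.19 × 0.12 = 0.0228
CYP2D6: 0.18 × 0.35 = 0.063
Other: 0.42 (unchanged)
New clearance relative to baseline: 0.0105 + 0.0228 + 0.063 + 0.42 = 0.5163.
New steady-state concentration = 64.9 / 0.5163 = 126 ng/mL (concentration scales inversely with clearance).

126 ng/mL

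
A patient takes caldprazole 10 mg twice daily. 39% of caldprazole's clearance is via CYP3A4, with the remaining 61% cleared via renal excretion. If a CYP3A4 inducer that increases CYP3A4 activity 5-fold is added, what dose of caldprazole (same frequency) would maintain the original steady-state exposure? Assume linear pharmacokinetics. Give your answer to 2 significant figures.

26 mg

The CYP3A4 pathway (39% of clearance) increases to 5× activity: 0.39 × 5 = 1.95.
Non-CYP routes (61%) are unchanged.
Relative clearance = 1.95 + 0.61 = 2.56.
Exposure is unchanged when dose changes in proportion to clearance. New dose = 10 mg × 2.56 = 26 mg.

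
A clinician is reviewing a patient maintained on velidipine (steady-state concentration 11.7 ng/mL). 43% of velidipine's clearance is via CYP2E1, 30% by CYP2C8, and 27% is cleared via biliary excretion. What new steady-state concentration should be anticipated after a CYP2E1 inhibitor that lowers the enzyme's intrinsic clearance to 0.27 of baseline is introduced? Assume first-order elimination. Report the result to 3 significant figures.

CYP2E1: 0.43 × 0.27 = 0.1161
CYP2C8: 0.3 (unchanged)
Other: 0.27 (unchanged)
Relative clearance = 0.1161 + 0.3 + 0.27 = 0.6861.
Steady-state concentration ∝ 1/CL, so new value = 11.7 / 0.6861 = 17.1 ng/mL.

17.1 ng/mL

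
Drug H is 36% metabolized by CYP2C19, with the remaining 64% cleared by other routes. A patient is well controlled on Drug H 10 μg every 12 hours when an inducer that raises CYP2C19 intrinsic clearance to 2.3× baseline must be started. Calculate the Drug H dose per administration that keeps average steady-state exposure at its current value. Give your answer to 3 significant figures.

14.7 μg

CYP2C19: 0.36 × 2.3 = 0.828
Other: 0.64 (unchanged)
CL_new/CL_old = 0.828 + 0.64 = 1.468.
Css,avg = (dose rate)/CL, so holding Css fixed requires dose ∝ CL: 10 × 1.468 = 14.7 μg.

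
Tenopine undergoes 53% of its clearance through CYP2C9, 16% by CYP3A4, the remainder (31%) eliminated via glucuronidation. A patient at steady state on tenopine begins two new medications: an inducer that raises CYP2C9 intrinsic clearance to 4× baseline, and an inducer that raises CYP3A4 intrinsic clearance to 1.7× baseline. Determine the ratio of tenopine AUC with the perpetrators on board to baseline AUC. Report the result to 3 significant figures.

0.370

The CYP2C9 pathway (53% of clearance) rises to 4× activity: 0.53 × 4 = 2.12.
The CYP3A4 pathway (16% of clearance) rises to 1.7× activity: 0.16 × 1.7 = 0.272.
Non-CYP routes (31%) are unchanged.
CL_new/CL_old = 2.12 + 0.272 + 0.31 = 2.702.
Net AUC ratio = 1 / 2.702 = 0.370.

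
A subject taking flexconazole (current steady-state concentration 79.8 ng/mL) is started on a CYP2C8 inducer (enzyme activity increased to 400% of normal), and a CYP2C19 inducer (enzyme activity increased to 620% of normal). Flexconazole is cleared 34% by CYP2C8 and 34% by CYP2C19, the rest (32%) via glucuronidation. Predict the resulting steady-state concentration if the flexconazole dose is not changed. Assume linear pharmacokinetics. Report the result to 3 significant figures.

21.1 ng/mL

The CYP2C8 pathway (34% of clearance) increases to 4× activity: 0.34 × 4 = 1.36.
The CYP2C19 pathway (34% of clearance) increases to 6.2× activity: 0.34 × 6.2 = 2.108.
Non-CYP routes (32%) are unchanged.
Relative clearance = 1.36 + 2.108 + 0.32 = 3.788.
Steady-state concentration ∝ 1/CL: new value = 79.8 / 3.788 = 21.1 ng/mL.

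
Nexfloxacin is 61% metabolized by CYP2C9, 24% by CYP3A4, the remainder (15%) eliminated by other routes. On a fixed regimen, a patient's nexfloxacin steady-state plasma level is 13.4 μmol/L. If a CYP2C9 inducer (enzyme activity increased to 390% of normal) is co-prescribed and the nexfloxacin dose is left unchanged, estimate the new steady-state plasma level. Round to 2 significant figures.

CYP2C9: 0.61 × 3.9 = 2.379
CYP3A4: 0.24 (unchanged)
Other: 0.15 (unchanged)
Relative clearance = 2.379 + 0.24 + 0.15 = 2.769.
With dosing unchanged, steady-state plasma level scales as 1/CL: 13.4 / 2.769 = 4.8 μmol/L.

4.8 μmol/L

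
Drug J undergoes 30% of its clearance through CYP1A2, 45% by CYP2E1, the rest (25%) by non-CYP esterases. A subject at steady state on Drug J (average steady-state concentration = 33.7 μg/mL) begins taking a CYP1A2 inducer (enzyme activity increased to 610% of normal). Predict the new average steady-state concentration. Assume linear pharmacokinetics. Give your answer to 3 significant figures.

13.3 μg/mL

The CYP1A2 pathway (30% of clearance) increases to 6.1× activity: 0.3 × 6.1 = 1.83.
CYP2E1 (45%) and the residual 25% are unaffected.
Relative clearance = 1.83 + 0.45 + 0.25 = 2.53.
Average steady-state concentration ∝ 1/CL, so new value = 33.7 / 2.53 = 13.3 μg/mL.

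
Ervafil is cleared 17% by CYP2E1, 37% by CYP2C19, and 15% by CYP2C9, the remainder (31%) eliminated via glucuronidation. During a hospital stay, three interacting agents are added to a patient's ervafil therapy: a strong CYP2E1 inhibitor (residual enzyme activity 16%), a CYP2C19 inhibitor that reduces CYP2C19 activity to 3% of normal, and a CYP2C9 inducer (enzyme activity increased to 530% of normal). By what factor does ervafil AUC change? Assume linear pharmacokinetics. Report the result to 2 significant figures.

0.87

CYP2E1: 0.17 × 0.16 = 0.0272
CYP2C19: 0.37 × 0.03 = 0.0111
CYP2C9: 0.15 × 5.3 = 0.795
Other: 0.31 (unchanged)
CL_new/CL_old = 0.0272 + 0.0111 + 0.795 + 0.31 = 1.1433.
AUC ∝ 1/CL: fold-change = 1 / 1.1433 = 0.87.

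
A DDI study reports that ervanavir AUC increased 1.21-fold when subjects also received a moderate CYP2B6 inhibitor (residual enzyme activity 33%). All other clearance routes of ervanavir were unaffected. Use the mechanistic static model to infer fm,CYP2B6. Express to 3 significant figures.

Let fm be the CYP2B6 fraction. New clearance relative to baseline = fm × 0.33 + (1 − fm).
AUC ratio = 1 / (new CL fraction), so new CL fraction = 1 / 1.21 = 0.8264.
fm × 0.33 + 1 − fm = 0.8264  ⇒  fm × (0.33 − 1) = −0.1736  ⇒  fm = 0.259.

0.259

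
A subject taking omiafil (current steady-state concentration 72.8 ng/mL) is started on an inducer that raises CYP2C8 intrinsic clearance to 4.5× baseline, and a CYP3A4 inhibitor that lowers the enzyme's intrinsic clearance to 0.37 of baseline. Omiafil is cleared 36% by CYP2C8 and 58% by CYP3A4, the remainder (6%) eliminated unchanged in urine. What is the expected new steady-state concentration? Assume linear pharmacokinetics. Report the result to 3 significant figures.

38.4 ng/mL

CYP2C8: 0.36 × 4.5 = 1.62
CYP3A4: 0.58 × 0.37 = 0.2146
Other: 0.06 (unchanged)
CL_new/CL_old = 1.62 + 0.2146 + 0.06 = 1.8946.
Steady-state concentration ∝ 1/CL: new value = 72.8 / 1.8946 = 38.4 ng/mL.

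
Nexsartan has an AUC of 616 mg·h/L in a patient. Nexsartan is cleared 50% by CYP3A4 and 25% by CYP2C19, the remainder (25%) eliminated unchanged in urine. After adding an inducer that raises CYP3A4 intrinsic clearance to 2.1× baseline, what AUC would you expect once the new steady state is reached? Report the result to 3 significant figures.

397 mg·h/L

The CYP3A4 pathway (50% of clearance) is boosted to 2.1× activity: 0.5 × 2.1 = 1.05.
CYP2C19 (25%) and the residual 25% are unaffected.
CL_new/CL_old = 1.05 + 0.25 + 0.25 = 1.55.
With dosing unchanged, AUC scales as 1/CL: 616 / 1.55 = 397 mg·h/L.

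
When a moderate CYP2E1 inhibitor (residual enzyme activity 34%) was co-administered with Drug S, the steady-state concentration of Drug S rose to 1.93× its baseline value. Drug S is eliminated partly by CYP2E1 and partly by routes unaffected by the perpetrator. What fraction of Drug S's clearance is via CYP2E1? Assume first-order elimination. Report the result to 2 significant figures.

Write x for the fraction cleared via CYP2E1. The observed steady-state concentration change means clearance fell to 1/1.93 = 0.5181 of baseline.
Setting x·0.34 + (1 − x) = 0.5181 and solving: x = (0.5181 − 1)/(0.34 − 1) = 0.73.

0.73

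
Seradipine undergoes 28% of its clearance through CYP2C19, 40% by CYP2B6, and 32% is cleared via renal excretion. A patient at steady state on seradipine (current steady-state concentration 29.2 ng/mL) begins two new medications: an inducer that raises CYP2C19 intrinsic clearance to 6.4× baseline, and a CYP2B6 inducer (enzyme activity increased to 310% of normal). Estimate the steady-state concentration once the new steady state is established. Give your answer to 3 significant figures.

CYP2C19: 0.28 × 6.4 = 1.792
CYP2B6: 0.4 × 3.1 = 1.24
Other: 0.32 (unchanged)
Relative clearance = 1.792 + 1.24 + 0.32 = 3.352.
Dividing the baseline by the relative clearance: 29.2 / 3.352 = 8.71 ng/mL.

8.71 ng/mL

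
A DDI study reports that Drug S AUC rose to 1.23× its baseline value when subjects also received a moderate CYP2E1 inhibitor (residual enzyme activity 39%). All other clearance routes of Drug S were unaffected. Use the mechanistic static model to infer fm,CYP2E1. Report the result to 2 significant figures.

0.31

Let x = fm,CYP2E1. Because AUC ∝ 1/CL, relative clearance fell to 1/1.23 = 0.813.
Only the CYP2E1 route changed, so 0.813 = x·0.39 + (1 − x), giving x = 0.31.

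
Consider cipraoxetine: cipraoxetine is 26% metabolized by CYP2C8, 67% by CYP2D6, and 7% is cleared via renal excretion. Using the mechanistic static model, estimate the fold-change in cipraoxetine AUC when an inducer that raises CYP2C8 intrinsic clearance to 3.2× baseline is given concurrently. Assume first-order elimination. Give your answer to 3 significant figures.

CYP2C8: 0.26 × 3.2 = 0.832
CYP2D6: 0.67 (unchanged)
Other: 0.07 (unchanged)
Relative clearance = 0.832 + 0.67 + 0.07 = 1.572.
Since AUC ∝ 1/CL, the ratio is 1 / 1.572 = 0.636.

0.636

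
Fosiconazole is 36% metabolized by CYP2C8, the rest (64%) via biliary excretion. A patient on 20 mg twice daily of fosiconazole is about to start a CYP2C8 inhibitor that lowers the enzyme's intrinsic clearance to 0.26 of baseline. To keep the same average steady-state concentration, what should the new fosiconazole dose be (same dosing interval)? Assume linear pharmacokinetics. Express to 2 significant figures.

The CYP2C8 pathway (36% of clearance) drops to 0.26× activity: 0.36 × 0.26 = 0.0936.
Non-CYP routes (64%) are unchanged.
CL_new/CL_old = 0.0936 + 0.64 = 0.7336.
To maintain the same steady-state level, dose must scale with clearance: new dose = 20 × 0.7336 = 15 mg.

15 mg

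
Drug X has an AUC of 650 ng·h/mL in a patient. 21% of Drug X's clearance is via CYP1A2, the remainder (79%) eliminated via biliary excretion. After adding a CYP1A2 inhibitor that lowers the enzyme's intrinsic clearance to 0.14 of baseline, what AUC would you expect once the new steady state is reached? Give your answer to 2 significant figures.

7.9 × 10² ng·h/mL

The CYP1A2 pathway (21% of clearance) falls to 0.14× activity: 0.21 × 0.14 = 0.0294.
Non-CYP routes (79%) are unchanged.
Relative clearance = 0.0294 + 0.79 = 0.8194.
With dosing unchanged, AUC scales as 1/CL: 650 / 0.8194 = 7.9 × 10² ng·h/mL.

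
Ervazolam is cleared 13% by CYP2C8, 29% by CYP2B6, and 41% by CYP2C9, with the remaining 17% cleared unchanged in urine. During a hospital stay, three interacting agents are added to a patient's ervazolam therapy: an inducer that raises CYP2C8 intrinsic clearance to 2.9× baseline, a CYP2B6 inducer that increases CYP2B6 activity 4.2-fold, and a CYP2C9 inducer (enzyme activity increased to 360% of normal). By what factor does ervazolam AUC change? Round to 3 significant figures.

The CYP2C8 pathway (13% of clearance) rises to 2.9× activity: 0.13 × 2.9 = 0.377.
The CYP2B6 pathway (29% of clearance) is boosted to 4.2× activity: 0.29 × 4.2 = 1.218.
The CYP2C9 pathway (41% of clearance) rises to 3.6× activity: 0.41 × 3.6 = 1.476.
The remaining 17% of clearance is unaffected.
Relative clearance = 0.377 + 1.218 + 1.476 + 0.17 = 3.241.
Because AUC varies inversely with clearance, the combined effect is 1 / 3.241 = 0.309.

0.309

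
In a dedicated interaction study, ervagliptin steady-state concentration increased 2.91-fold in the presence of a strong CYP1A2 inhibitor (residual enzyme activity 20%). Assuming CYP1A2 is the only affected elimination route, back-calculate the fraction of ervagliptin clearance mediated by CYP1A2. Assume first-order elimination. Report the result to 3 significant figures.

0.820

CL'/CL = 1 / 2.91 = 0.3436
0.2·fm + (1 − fm) = 0.3436
fm = (0.3436 − 1) / (0.2 − 1) = 0.820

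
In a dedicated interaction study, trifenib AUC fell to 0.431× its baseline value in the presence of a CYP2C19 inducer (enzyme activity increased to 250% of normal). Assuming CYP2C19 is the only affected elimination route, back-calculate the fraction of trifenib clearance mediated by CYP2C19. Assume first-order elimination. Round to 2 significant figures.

0.88

Call the CYP2C19 fraction fm. After the interaction, CL_new/CL_old = fm × 2.5 + (1 − fm).
AUC ratio = 1 / (new CL fraction), so new CL fraction = 1 / 0.431 = 2.32.
fm × 2.5 + 1 − fm = 2.32  ⇒  fm × (2.5 − 1) = 1.32  ⇒  fm = 0.88.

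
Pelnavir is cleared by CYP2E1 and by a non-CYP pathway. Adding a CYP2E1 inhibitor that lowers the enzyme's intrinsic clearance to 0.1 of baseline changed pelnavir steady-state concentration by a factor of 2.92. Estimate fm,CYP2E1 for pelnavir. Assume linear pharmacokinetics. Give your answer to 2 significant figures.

CL'/CL = 1 / 2.92 = 0.3425
0.1·fm + (1 − fm) = 0.3425
fm = (0.3425 − 1) / (0.1 − 1) = 0.73

0.73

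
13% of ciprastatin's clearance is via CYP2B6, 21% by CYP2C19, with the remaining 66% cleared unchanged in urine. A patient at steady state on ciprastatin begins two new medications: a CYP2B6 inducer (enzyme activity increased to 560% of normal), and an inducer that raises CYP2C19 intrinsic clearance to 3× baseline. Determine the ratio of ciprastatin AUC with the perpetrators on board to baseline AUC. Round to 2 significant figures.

0.50

The CYP2B6 pathway (13% of clearance) is boosted to 5.6× activity: 0.13 × 5.6 = 0.728.
The CYP2C19 pathway (21% of clearance) increases to 3× activity: 0.21 × 3 = 0.63.
The remaining 66% of clearance is unaffected.
Relative clearance = 0.728 + 0.63 + 0.66 = 2.018.
Net AUC ratio = 1 / 2.018 = 0.50.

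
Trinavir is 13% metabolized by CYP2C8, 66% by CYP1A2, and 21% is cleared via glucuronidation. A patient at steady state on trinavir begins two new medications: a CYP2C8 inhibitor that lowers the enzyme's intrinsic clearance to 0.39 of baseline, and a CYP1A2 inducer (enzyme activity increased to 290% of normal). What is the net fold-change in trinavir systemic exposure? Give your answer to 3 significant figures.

0.460

CYP2C8: 0.13 × 0.39 = 0.0507
CYP1A2: 0.66 × 2.9 = 1.914
Other: 0.21 (unchanged)
CL_new/CL_old = 0.0507 + 1.914 + 0.21 = 2.1747.
Because systemic exposure varies inversely with clearance, the combined effect is 1 / 2.1747 = 0.460.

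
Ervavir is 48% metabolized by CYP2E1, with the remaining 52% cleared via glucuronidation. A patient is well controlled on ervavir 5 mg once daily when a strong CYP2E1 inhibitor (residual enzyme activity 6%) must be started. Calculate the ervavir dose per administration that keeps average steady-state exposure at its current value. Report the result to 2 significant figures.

CYP2E1: 0.48 × 0.06 = 0.0288
Other: 0.52 (unchanged)
New clearance relative to baseline: 0.0288 + 0.52 = 0.5488.
Exposure is unchanged when dose changes in proportion to clearance. New dose = 5 mg × 0.5488 = 2.7 mg.

2.7 mg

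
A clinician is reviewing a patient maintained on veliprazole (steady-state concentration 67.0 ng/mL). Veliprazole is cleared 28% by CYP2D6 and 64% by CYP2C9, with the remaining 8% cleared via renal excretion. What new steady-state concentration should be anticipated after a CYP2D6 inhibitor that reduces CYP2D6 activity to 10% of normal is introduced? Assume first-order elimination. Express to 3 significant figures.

89.6 ng/mL

The CYP2D6 pathway (28% of clearance) falls to 0.1× activity: 0.28 × 0.1 = 0.028.
CYP2C9 (64%) and the residual 8% are unaffected.
New clearance relative to baseline: 0.028 + 0.64 + 0.08 = 0.748.
Steady-state concentration ∝ 1/CL, so new value = 67.0 / 0.748 = 89.6 ng/mL.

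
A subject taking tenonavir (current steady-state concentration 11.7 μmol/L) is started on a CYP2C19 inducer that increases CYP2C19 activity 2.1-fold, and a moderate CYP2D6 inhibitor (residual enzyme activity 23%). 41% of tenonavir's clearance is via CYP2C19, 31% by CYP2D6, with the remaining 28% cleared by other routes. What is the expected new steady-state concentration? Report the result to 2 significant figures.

9.7 μmol/L

CYP2C19: 0.41 × 2.1 = 0.861
CYP2D6: 0.31 × 0.23 = 0.0713
Other: 0.28 (unchanged)
New clearance relative to baseline: 0.861 + 0.0713 + 0.28 = 1.2123.
Dividing the baseline by the relative clearance: 11.7 / 1.2123 = 9.7 μmol/L.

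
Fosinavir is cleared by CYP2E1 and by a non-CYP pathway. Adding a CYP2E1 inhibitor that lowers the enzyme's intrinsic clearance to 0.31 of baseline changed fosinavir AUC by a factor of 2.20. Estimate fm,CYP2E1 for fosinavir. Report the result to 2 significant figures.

CL'/CL = 1 / 2.20 = 0.4545
0.31·fm + (1 − fm) = 0.4545
fm = (0.4545 − 1) / (0.31 − 1) = 0.79

0.79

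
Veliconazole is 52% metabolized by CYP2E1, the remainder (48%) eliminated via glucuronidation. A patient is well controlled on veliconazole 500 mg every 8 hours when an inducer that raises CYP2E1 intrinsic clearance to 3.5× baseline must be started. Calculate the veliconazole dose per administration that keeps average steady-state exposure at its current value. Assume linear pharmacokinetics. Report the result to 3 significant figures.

1.15 × 10³ mg

The CYP2E1 pathway (52% of clearance) is boosted to 3.5× activity: 0.52 × 3.5 = 1.82.
Non-CYP routes (48%) are unchanged.
CL_new/CL_old = 1.82 + 0.48 = 2.3.
Exposure is unchanged when dose changes in proportion to clearance. New dose = 500 mg × 2.3 = 1.15 × 10³ mg.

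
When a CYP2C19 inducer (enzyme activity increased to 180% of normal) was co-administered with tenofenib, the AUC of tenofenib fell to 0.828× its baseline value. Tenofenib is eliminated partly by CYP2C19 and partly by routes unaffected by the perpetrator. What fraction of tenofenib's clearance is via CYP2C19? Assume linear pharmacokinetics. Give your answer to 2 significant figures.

0.26

Let fm be the CYP2C19 fraction. New clearance relative to baseline = fm × 1.8 + (1 − fm).
AUC ratio = 1 / (new CL fraction), so new CL fraction = 1 / 0.828 = 1.208.
fm × 1.8 + 1 − fm = 1.208  ⇒  fm × (1.8 − 1) = 0.2077  ⇒  fm = 0.26.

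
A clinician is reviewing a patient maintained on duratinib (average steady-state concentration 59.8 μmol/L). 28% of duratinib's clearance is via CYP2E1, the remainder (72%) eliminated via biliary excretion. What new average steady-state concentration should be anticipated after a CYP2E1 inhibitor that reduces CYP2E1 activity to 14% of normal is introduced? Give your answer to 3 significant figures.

78.8 μmol/L

The CYP2E1 pathway (28% of clearance) is reduced to 0.14× activity: 0.28 × 0.14 = 0.0392.
Non-CYP routes (72%) are unchanged.
New clearance relative to baseline: 0.0392 + 0.72 = 0.7592.
New average steady-state concentration = baseline ÷ relative clearance = 59.8 / 0.7592 = 78.8 μmol/L.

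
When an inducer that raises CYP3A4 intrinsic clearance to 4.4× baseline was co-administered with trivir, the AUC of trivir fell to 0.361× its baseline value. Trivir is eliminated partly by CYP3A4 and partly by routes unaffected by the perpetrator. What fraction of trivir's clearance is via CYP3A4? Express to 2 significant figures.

CL'/CL = 1 / 0.361 = 2.77
4.4·fm + (1 − fm) = 2.77
fm = (2.77 − 1) / (4.4 − 1) = 0.52

0.52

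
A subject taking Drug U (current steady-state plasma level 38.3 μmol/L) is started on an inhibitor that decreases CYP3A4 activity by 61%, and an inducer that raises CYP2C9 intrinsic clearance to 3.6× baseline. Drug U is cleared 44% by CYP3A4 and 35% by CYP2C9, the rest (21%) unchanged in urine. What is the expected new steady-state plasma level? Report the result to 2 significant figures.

23 μmol/L

CYP3A4: 0.44 × 0.39 = 0.1716
CYP2C9: 0.35 × 3.6 = 1.26
Other: 0.21 (unchanged)
New clearance relative to baseline: 0.1716 + 1.26 + 0.21 = 1.6416.
Dividing the baseline by the relative clearance: 38.3 / 1.6416 = 23 μmol/L.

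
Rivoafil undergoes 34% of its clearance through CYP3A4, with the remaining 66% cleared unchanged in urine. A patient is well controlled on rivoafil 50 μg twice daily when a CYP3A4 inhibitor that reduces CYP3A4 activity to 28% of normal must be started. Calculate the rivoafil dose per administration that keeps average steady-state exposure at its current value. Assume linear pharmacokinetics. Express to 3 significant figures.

The CYP3A4 pathway (34% of clearance) is reduced to 0.28× activity: 0.34 × 0.28 = 0.0952.
Non-CYP routes (66%) are unchanged.
CL_new/CL_old = 0.0952 + 0.66 = 0.7552.
Exposure is unchanged when dose changes in proportion to clearance. New dose = 50 μg × 0.7552 = 37.8 μg.

37.8 μg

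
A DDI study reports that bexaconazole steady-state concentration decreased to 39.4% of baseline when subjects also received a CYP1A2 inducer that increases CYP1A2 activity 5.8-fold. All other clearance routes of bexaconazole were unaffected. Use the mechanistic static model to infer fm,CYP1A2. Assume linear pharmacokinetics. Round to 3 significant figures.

0.320

Let x = fm,CYP1A2. Because steady-state concentration ∝ 1/CL, relative clearance rose to 1/0.394 = 2.538.
Setting x·5.8 + (1 − x) = 2.538 and solving: x = (2.538 − 1)/(5.8 − 1) = 0.320.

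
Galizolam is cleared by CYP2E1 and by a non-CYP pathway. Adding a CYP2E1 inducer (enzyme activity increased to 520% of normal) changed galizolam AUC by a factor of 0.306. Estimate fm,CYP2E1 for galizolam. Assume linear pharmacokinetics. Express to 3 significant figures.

0.540

Write x for the fraction cleared via CYP2E1. The observed AUC change means clearance rose to 1/0.306 = 3.268 of baseline.
Only the CYP2E1 route changed, so 3.268 = x·5.2 + (1 − x), giving x = 0.540.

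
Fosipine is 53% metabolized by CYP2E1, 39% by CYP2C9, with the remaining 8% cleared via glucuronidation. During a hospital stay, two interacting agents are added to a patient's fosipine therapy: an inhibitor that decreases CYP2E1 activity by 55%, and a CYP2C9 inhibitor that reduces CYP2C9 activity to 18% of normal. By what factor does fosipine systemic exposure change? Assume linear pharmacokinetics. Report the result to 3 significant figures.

2.57

CYP2E1: 0.53 × 0.45 = 0.2385
CYP2C9: 0.39 × 0.18 = 0.0702
Other: 0.08 (unchanged)
New clearance relative to baseline: 0.2385 + 0.0702 + 0.08 = 0.3887.
Systemic exposure ∝ 1/CL: fold-change = 1 / 0.3887 = 2.57.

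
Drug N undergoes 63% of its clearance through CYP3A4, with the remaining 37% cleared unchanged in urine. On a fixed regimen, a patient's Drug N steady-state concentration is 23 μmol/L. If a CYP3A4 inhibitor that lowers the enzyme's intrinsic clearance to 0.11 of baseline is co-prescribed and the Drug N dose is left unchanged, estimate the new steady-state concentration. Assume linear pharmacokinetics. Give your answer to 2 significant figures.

The CYP3A4 pathway (63% of clearance) is reduced to 0.11× activity: 0.63 × 0.11 = 0.0693.
The remaining 37% of clearance is unaffected.
New clearance relative to baseline: 0.0693 + 0.37 = 0.4393.
New steady-state concentration = baseline ÷ relative clearance = 23 / 0.4393 = 52 μmol/L.

52 μmol/L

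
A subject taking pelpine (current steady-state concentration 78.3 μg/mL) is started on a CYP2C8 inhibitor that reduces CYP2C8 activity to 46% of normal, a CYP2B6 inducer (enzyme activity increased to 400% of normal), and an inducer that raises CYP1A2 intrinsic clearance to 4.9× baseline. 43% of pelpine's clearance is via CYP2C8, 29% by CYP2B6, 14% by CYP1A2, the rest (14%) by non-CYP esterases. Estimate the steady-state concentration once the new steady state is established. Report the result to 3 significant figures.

The CYP2C8 pathway (43% of clearance) is reduced to 0.46× activity: 0.43 × 0.46 = 0.1978.
The CYP2B6 pathway (29% of clearance) increases to 4× activity: 0.29 × 4 = 1.16.
The CYP1A2 pathway (14% of clearance) rises to 4.9× activity: 0.14 × 4.9 = 0.686.
The remaining 14% of clearance is unaffected.
Relative clearance = 0.1978 + 1.16 + 0.686 + 0.14 = 2.1838.
Dividing the baseline by the relative clearance: 78.3 / 2.1838 = 35.9 μg/mL.

35.9 μg/mL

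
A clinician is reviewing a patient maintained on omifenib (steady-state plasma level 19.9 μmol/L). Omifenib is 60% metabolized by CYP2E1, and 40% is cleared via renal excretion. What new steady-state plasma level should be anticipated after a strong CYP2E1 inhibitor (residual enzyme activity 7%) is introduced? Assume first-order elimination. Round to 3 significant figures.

The CYP2E1 pathway (60% of clearance) is reduced to 0.07× activity: 0.6 × 0.07 = 0.042.
Non-CYP routes (40%) are unchanged.
CL_new/CL_old = 0.042 + 0.4 = 0.442.
With dosing unchanged, steady-state plasma level scales as 1/CL: 19.9 / 0.442 = 45.0 μmol/L.

45.0 μmol/L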